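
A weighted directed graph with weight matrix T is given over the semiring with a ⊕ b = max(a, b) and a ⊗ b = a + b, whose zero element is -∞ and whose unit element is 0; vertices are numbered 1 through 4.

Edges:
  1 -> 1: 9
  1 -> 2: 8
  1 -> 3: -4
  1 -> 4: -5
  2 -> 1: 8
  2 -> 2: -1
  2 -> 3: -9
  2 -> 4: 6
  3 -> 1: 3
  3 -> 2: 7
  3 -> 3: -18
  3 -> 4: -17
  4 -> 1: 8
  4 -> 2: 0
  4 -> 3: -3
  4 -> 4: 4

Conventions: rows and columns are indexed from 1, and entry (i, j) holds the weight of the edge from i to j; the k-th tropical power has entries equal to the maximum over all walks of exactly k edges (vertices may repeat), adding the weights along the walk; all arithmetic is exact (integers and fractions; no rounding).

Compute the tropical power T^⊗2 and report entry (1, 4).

T^⊗2:
  [18, 17, 5, 14]
  [17, 16, 4, 10]
  [15, 11, -1, 13]
  [17, 16, 4, 8]
Key observation: the optimum is the walk 1->2->4, with weight 8 + 6 = 14.
Optimal value attained by: walk 1->2->4.
Answer: (T^⊗2)[1][4] = 14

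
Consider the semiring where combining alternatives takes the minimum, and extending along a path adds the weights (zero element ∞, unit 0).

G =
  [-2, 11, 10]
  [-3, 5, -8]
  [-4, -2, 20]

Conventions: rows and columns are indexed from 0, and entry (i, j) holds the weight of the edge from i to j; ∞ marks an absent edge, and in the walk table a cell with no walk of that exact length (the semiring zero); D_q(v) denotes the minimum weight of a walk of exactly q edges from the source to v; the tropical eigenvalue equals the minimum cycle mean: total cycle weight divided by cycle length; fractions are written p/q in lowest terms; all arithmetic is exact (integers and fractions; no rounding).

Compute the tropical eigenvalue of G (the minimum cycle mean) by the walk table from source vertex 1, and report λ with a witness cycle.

q=0: [∞, 0, ∞]
q=1: [-3, 5, -8]
q=2: [-12, -10, -3]
q=3: [-14, -5, -18]
Optimal cycle mean attained by: cycle 1->2->1, total (-8) + (-2), length 2.
Answer: λ = -5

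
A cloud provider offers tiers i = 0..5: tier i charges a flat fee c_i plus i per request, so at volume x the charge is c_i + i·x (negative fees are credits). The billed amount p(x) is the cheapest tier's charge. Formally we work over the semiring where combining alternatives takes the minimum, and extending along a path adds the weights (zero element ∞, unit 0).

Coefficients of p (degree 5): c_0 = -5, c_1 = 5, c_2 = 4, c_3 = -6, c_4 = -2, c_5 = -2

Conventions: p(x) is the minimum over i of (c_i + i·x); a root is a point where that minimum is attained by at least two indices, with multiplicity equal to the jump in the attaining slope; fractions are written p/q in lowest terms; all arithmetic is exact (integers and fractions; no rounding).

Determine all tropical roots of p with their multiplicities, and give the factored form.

hull edge (i=0, c=-5) to (i=3, c=-6): slope -1/3, span 3
hull edge (i=3, c=-6) to (i=5, c=-2): slope 2, span 2
Factored form: p(x) = -2 ⊗ (x ⊕ (-2)) ⊗ (x ⊕ (-2)) ⊗ (x ⊕ 1/3) ⊗ (x ⊕ 1/3) ⊗ (x ⊕ 1/3)
Answer: roots = -2 (mult 2), 1/3 (mult 3)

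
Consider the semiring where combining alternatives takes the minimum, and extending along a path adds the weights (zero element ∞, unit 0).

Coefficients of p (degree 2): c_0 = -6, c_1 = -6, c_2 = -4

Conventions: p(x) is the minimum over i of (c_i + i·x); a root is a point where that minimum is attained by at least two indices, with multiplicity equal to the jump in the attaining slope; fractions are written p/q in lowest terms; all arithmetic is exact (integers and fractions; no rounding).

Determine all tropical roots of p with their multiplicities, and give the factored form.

hull edge (i=0, c=-6) to (i=1, c=-6): slope 0, span 1
hull edge (i=1, c=-6) to (i=2, c=-4): slope 2, span 1
Factored form: p(x) = -4 ⊗ (x ⊕ (-2)) ⊗ (x ⊕ 0)
Answer: roots = -2 (mult 1), 0 (mult 1)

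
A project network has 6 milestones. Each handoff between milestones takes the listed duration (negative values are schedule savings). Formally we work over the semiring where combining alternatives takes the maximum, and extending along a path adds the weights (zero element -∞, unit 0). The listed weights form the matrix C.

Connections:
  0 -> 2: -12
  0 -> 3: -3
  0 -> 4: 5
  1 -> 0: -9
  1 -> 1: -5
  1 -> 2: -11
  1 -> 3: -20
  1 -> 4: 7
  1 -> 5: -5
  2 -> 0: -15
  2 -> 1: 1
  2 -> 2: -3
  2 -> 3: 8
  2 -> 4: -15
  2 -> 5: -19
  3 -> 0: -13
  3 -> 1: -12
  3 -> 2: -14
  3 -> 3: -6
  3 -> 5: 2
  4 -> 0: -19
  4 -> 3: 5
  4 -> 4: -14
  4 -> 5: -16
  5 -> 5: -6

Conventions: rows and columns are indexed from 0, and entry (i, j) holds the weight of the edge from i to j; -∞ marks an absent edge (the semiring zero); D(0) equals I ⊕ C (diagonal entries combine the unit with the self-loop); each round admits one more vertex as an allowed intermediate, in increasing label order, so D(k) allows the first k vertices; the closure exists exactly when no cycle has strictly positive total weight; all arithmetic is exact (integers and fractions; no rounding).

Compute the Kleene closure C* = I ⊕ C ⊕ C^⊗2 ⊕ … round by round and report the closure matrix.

D(0):
  [0, -∞, -12, -3, 5, -∞]
  [-9, 0, -11, -20, 7, -5]
  [-15, 1, 0, 8, -15, -19]
  [-13, -12, -14, 0, -∞, 2]
  [-19, -∞, -∞, 5, 0, -16]
  [-∞, -∞, -∞, -∞, -∞, 0]
D(1):
  [0, -∞, -12, -3, 5, -∞]
  [-9, 0, -11, -12, 7, -5]
  [-15, 1, 0, 8, -10, -19]
  [-13, -12, -14, 0, -8, 2]
  [-19, -∞, -31, 5, 0, -16]
  [-∞, -∞, -∞, -∞, -∞, 0]
D(2):
  [0, -∞, -12, -3, 5, -∞]
  [-9, 0, -11, -12, 7, -5]
  [-8, 1, 0, 8, 8, -4]
  [-13, -12, -14, 0, -5, 2]
  [-19, -∞, -31, 5, 0, -16]
  [-∞, -∞, -∞, -∞, -∞, 0]
D(3):
  [0, -11, -12, -3, 5, -16]
  [-9, 0, -11, -3, 7, -5]
  [-8, 1, 0, 8, 8, -4]
  [-13, -12, -14, 0, -5, 2]
  [-19, -30, -31, 5, 0, -16]
  [-∞, -∞, -∞, -∞, -∞, 0]
D(4):
  [0, -11, -12, -3, 5, -1]
  [-9, 0, -11, -3, 7, -1]
  [-5, 1, 0, 8, 8, 10]
  [-13, -12, -14, 0, -5, 2]
  [-8, -7, -9, 5, 0, 7]
  [-∞, -∞, -∞, -∞, -∞, 0]
D(5):
  [0, -2, -4, 10, 5, 12]
  [-1, 0, -2, 12, 7, 14]
  [0, 1, 0, 13, 8, 15]
  [-13, -12, -14, 0, -5, 2]
  [-8, -7, -9, 5, 0, 7]
  [-∞, -∞, -∞, -∞, -∞, 0]
D(6):
  [0, -2, -4, 10, 5, 12]
  [-1, 0, -2, 12, 7, 14]
  [0, 1, 0, 13, 8, 15]
  [-13, -12, -14, 0, -5, 2]
  [-8, -7, -9, 5, 0, 7]
  [-∞, -∞, -∞, -∞, -∞, 0]
Answer: C* = [[0, -2, -4, 10, 5, 12], [-1, 0, -2, 12, 7, 14], [0, 1, 0, 13, 8, 15], [-13, -12, -14, 0, -5, 2], [-8, -7, -9, 5, 0, 7], [-∞, -∞, -∞, -∞, -∞, 0]]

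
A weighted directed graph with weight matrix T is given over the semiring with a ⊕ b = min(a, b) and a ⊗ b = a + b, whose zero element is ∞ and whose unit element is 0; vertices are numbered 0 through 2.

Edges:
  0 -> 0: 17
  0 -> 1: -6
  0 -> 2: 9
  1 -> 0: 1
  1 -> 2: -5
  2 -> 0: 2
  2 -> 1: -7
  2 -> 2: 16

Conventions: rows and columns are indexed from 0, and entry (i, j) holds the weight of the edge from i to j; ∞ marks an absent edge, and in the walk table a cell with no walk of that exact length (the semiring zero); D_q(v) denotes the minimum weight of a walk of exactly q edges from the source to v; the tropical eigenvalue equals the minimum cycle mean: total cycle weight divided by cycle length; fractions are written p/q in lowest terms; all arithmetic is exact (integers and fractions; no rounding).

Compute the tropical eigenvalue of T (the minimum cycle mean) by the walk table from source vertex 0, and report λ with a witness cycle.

q=0: [0, ∞, ∞]
q=1: [17, -6, 9]
q=2: [-5, 2, -11]
q=3: [-9, -18, -3]
Optimal cycle mean attained by: cycle 1->2->1, total (-5) + (-7), length 2.
Answer: λ = -6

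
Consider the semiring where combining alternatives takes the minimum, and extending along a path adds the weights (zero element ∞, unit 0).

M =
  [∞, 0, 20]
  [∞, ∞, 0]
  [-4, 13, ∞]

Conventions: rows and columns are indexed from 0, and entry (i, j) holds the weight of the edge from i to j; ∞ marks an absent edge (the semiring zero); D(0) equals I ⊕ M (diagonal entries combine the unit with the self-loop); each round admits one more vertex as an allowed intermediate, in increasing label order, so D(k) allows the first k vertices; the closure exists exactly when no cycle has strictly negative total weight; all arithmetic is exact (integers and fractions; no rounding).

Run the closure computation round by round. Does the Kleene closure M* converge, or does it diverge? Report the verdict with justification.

D(0):
  [0, 0, 20]
  [∞, 0, 0]
  [-4, 13, 0]
D(1):
  [0, 0, 20]
  [∞, 0, 0]
  [-4, -4, 0]
Detection: at round 2, diagonal entry (2, 2) turns strictly negative.
Key observation: the cycle 2->0->1->2 has total weight (-4) + 0 + 0, which is strictly negative.
Answer: DIVERGES — negative cycle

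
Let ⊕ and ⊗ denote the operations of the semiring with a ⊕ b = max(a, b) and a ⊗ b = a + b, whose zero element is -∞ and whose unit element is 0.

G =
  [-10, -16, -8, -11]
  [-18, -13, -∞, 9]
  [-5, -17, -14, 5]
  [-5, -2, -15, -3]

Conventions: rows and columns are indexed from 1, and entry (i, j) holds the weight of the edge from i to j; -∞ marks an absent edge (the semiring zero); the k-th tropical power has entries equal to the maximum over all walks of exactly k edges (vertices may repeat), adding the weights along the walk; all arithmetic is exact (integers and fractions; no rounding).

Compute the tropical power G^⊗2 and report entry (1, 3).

G^⊗2:
  [-13, -13, -18, -3]
  [4, 7, -6, 6]
  [0, 3, -10, 2]
  [-8, -5, -13, 7]
Key observation: the optimum is the walk 1->1->3, with weight (-10) + (-8) = -18.
Optimal value attained by: walk 1->1->3.
Answer: (G^⊗2)[1][3] = -18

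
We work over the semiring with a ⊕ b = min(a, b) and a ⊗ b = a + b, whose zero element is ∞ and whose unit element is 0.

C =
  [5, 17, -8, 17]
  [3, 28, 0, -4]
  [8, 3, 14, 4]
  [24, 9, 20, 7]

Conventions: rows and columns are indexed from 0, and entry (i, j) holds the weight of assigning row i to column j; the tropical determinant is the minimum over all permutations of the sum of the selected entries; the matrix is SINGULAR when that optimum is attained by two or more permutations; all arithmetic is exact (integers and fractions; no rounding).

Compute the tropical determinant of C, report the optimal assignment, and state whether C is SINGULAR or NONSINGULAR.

σ = (0, 1, 2, 3): 5 + 28 + 14 + 7 = 54
σ = (0, 1, 3, 2): 5 + 28 + 4 + 20 = 57
σ = (0, 2, 1, 3): 5 + 0 + 3 + 7 = 15
σ = (0, 2, 3, 1): 5 + 0 + 4 + 9 = 18
σ = (0, 3, 1, 2): 5 + (-4) + 3 + 20 = 24
σ = (0, 3, 2, 1): 5 + (-4) + 14 + 9 = 24
σ = (1, 0, 2, 3): 17 + 3 + 14 + 7 = 41
σ = (1, 0, 3, 2): 17 + 3 + 4 + 20 = 44
σ = (1, 2, 0, 3): 17 + 0 + 8 + 7 = 32
σ = (1, 2, 3, 0): 17 + 0 + 4 + 24 = 45
σ = (1, 3, 0, 2): 17 + (-4) + 8 + 20 = 41
σ = (1, 3, 2, 0): 17 + (-4) + 14 + 24 = 51
σ = (2, 0, 1, 3): (-8) + 3 + 3 + 7 = 5
σ = (2, 0, 3, 1): (-8) + 3 + 4 + 9 = 8
σ = (2, 1, 0, 3): (-8) + 28 + 8 + 7 = 35
σ = (2, 1, 3, 0): (-8) + 28 + 4 + 24 = 48
σ = (2, 3, 0, 1): (-8) + (-4) + 8 + 9 = 5
σ = (2, 3, 1, 0): (-8) + (-4) + 3 + 24 = 15
σ = (3, 0, 1, 2): 17 + 3 + 3 + 20 = 43
σ = (3, 0, 2, 1): 17 + 3 + 14 + 9 = 43
σ = (3, 1, 0, 2): 17 + 28 + 8 + 20 = 73
σ = (3, 1, 2, 0): 17 + 28 + 14 + 24 = 83
σ = (3, 2, 0, 1): 17 + 0 + 8 + 9 = 34
σ = (3, 2, 1, 0): 17 + 0 + 3 + 24 = 44
Optimal value attained by: σ = (2, 0, 1, 3).
Answer: det⊕(C) = 5; verdict: SINGULAR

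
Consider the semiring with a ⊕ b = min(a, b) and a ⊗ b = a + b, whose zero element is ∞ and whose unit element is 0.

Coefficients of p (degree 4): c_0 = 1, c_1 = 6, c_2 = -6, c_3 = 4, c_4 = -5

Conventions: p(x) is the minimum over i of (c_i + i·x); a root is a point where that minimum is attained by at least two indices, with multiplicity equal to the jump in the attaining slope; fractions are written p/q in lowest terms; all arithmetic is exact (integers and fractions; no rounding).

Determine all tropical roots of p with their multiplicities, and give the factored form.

hull edge (i=0, c=1) to (i=2, c=-6): slope -7/2, span 2
hull edge (i=2, c=-6) to (i=4, c=-5): slope 1/2, span 2
Factored form: p(x) = -5 ⊗ (x ⊕ (-1/2)) ⊗ (x ⊕ (-1/2)) ⊗ (x ⊕ 7/2) ⊗ (x ⊕ 7/2)
Answer: roots = -1/2 (mult 2), 7/2 (mult 2)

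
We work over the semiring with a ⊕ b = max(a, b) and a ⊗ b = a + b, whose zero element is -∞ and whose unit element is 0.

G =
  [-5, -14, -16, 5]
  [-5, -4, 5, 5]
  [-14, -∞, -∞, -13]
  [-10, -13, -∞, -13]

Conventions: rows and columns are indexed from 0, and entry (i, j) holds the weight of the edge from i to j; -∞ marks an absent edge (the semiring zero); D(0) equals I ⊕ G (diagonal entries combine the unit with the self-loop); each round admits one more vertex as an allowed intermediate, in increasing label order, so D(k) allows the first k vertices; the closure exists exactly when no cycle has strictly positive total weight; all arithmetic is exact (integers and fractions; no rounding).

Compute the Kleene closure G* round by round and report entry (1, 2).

D(0):
  [0, -14, -16, 5]
  [-5, 0, 5, 5]
  [-14, -∞, 0, -13]
  [-10, -13, -∞, 0]
D(1):
  [0, -14, -16, 5]
  [-5, 0, 5, 5]
  [-14, -28, 0, -9]
  [-10, -13, -26, 0]
D(2):
  [0, -14, -9, 5]
  [-5, 0, 5, 5]
  [-14, -28, 0, -9]
  [-10, -13, -8, 0]
D(3):
  [0, -14, -9, 5]
  [-5, 0, 5, 5]
  [-14, -28, 0, -9]
  [-10, -13, -8, 0]
D(4):
  [0, -8, -3, 5]
  [-5, 0, 5, 5]
  [-14, -22, 0, -9]
  [-10, -13, -8, 0]
Answer: G*[1][2] = 5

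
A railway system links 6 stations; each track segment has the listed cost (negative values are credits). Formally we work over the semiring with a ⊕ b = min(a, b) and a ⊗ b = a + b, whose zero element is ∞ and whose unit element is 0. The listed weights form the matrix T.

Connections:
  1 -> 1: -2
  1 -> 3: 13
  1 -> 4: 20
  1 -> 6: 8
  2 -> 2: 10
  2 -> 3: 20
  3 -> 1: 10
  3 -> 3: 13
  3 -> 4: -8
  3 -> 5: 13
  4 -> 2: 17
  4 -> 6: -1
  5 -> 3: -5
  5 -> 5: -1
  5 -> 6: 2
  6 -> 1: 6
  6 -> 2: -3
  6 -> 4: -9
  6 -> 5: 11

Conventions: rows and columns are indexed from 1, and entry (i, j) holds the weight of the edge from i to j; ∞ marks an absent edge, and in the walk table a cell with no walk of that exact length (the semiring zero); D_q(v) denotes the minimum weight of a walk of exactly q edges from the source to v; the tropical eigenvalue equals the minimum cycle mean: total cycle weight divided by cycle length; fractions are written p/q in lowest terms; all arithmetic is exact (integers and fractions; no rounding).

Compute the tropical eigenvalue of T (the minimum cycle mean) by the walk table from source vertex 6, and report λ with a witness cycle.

q=0: [∞, ∞, ∞, ∞, ∞, 0]
q=1: [6, -3, ∞, -9, 11, ∞]
q=2: [4, 7, 6, 26, 10, -10]
q=3: [-4, -13, 5, -19, 1, 12]
q=4: [-6, -3, -4, -3, 0, -20]
q=5: [-14, -23, -5, -29, -9, -4]
q=6: [-16, -13, -14, -13, -10, -30]
Optimal cycle mean attained by: cycle 4->6->4, total (-1) + (-9), length 2.
Answer: λ = -5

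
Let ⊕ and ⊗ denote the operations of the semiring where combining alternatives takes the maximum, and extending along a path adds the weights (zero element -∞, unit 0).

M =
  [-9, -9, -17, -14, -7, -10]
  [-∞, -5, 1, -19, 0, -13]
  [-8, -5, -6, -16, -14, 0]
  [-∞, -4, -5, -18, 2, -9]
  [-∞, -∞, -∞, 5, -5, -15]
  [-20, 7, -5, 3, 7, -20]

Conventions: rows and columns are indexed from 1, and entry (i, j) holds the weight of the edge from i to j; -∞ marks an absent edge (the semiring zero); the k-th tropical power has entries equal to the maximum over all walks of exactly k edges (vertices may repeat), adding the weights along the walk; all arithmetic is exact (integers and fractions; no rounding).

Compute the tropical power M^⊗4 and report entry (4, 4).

M^⊗2:
  [-18, -3, -8, -2, -3, -17]
  [-7, -4, -4, 5, -5, 1]
  [-14, 7, -4, 3, 7, -6]
  [-13, -2, -3, 7, -2, -5]
  [-35, 1, 0, 0, 7, -4]
  [-13, 2, 8, 12, 7, -5]
M^⊗3:
  [-16, -6, -2, 2, 0, -8]
  [-12, 8, 0, 4, 8, -4]
  [-12, 2, 8, 12, 7, -4]
  [-11, 3, 2, 3, 9, -2]
  [-8, 3, 2, 12, 3, 0]
  [0, 8, 7, 12, 14, 8]
M^⊗4:
  [-10, -1, -3, 5, 4, -2]
  [-8, 3, 9, 13, 8, 0]
  [0, 8, 7, 12, 14, 8]
  [-6, 5, 4, 14, 5, 2]
  [-6, 8, 7, 8, 14, 3]
  [-1, 15, 9, 19, 15, 7]
Key observation: the optimum is the walk 4->5->4->5->4, with weight 2 + 5 + 2 + 5 = 14.
Optimal value attained by: walk 4->5->4->5->4.
Answer: (M^⊗4)[4][4] = 14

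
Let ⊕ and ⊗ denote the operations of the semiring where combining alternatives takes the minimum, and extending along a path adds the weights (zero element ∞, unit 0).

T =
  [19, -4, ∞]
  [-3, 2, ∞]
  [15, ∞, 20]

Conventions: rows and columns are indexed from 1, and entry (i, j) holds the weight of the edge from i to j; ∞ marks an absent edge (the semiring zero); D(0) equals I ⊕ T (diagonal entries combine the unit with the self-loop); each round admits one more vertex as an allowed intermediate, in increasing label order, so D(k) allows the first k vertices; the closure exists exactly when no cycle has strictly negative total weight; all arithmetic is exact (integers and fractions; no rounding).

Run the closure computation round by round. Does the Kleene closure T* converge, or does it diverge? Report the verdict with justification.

D(0):
  [0, -4, ∞]
  [-3, 0, ∞]
  [15, ∞, 0]
Detection: at round 1, diagonal entry (2, 2) turns strictly negative.
Key observation: the cycle 2->1->2 has total weight (-3) + (-4), which is strictly negative.
Answer: DIVERGES — negative cycle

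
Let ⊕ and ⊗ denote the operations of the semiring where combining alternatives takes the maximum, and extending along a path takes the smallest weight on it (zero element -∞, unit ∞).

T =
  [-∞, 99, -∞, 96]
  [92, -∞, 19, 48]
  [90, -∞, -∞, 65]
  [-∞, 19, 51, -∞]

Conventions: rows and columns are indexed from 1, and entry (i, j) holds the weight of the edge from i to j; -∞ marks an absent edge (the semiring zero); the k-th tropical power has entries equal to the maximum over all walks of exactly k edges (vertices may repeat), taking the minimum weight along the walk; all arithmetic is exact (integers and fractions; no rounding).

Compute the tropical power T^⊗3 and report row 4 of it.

T^⊗2:
  [92, 19, 51, 48]
  [19, 92, 48, 92]
  [-∞, 90, 51, 90]
  [51, -∞, 19, 51]
T^⊗3:
  [51, 92, 48, 92]
  [92, 19, 51, 48]
  [90, 19, 51, 51]
  [19, 51, 51, 51]
Answer: row 4 of T^⊗3 = [19, 51, 51, 51]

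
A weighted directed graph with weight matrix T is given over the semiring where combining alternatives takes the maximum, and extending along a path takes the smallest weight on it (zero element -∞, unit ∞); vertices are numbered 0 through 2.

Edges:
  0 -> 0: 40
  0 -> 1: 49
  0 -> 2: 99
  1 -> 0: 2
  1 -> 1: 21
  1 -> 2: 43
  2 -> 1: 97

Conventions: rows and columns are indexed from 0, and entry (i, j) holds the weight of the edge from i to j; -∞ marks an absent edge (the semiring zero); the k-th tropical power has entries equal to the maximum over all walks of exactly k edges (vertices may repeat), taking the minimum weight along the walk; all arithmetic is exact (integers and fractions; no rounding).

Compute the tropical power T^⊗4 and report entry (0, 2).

T^⊗2:
  [40, 97, 43]
  [2, 43, 21]
  [2, 21, 43]
T^⊗3:
  [40, 43, 43]
  [2, 21, 43]
  [2, 43, 21]
T^⊗4:
  [40, 43, 43]
  [2, 43, 21]
  [2, 21, 43]
Key observation: the optimum is the walk 0->1->2->1->2, with weight 49 min 43 min 97 min 43 = 43.
Optimal value attained by: walk 0->1->2->1->2.
Answer: (T^⊗4)[0][2] = 43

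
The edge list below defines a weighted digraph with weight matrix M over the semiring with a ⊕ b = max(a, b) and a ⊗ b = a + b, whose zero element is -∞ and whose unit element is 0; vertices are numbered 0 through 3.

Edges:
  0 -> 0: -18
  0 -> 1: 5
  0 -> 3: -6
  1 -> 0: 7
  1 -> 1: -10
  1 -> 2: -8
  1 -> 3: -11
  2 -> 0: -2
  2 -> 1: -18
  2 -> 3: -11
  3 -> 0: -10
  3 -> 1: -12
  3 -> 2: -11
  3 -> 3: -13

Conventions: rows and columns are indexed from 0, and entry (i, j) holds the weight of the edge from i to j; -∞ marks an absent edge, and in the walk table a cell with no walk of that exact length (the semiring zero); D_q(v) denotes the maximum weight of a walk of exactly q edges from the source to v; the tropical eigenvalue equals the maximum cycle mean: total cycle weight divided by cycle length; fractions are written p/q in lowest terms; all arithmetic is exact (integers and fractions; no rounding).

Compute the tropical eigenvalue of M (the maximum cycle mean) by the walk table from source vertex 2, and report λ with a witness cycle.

q=0: [-∞, -∞, 0, -∞]
q=1: [-2, -18, -∞, -11]
q=2: [-11, 3, -22, -8]
q=3: [10, -6, -5, -8]
q=4: [1, 15, -14, 4]
Optimal cycle mean attained by: cycle 0->1->0, total 5 + 7, length 2.
Answer: λ = 6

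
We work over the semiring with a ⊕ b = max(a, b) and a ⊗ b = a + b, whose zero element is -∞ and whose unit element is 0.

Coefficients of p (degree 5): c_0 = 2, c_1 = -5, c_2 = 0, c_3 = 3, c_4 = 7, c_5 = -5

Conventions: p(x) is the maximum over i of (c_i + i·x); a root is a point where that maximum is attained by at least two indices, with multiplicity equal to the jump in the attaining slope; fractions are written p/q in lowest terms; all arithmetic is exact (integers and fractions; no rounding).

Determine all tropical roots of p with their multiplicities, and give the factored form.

hull edge (i=0, c=2) to (i=4, c=7): slope 5/4, span 4
hull edge (i=4, c=7) to (i=5, c=-5): slope -12, span 1
Factored form: p(x) = -5 ⊗ (x ⊕ (-5/4)) ⊗ (x ⊕ (-5/4)) ⊗ (x ⊕ (-5/4)) ⊗ (x ⊕ (-5/4)) ⊗ (x ⊕ 12)
Answer: roots = -5/4 (mult 4), 12 (mult 1)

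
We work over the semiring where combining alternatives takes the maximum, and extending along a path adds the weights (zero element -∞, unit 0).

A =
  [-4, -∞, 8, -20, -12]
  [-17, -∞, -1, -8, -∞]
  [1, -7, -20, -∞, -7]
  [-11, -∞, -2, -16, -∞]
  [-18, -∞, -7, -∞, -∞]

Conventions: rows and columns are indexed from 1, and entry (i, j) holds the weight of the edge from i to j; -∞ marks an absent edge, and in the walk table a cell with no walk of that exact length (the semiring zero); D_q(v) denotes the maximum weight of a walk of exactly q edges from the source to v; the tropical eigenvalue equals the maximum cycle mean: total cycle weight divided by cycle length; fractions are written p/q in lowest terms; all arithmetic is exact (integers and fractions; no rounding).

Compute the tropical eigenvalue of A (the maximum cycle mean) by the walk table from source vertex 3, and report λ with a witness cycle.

q=0: [-∞, -∞, 0, -∞, -∞]
q=1: [1, -7, -20, -∞, -7]
q=2: [-3, -27, 9, -15, -11]
q=3: [10, 2, 5, -23, 2]
q=4: [6, -2, 18, -6, -2]
q=5: [19, 11, 14, -10, 11]
Optimal cycle mean attained by: cycle 1->3->1, total 8 + 1, length 2.
Answer: λ = 9/2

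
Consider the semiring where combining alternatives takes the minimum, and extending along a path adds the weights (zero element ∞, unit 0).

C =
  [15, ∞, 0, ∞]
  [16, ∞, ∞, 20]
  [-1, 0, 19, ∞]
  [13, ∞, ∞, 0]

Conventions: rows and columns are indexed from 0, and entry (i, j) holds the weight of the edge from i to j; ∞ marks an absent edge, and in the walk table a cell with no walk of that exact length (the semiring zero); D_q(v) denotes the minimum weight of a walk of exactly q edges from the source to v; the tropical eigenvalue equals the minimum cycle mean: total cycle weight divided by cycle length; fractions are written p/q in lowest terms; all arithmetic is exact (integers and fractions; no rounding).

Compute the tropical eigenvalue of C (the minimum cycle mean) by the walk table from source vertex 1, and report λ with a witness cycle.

q=0: [∞, 0, ∞, ∞]
q=1: [16, ∞, ∞, 20]
q=2: [31, ∞, 16, 20]
q=3: [15, 16, 31, 20]
q=4: [30, 31, 15, 20]
Optimal cycle mean attained by: cycle 0->2->0, total 0 + (-1), length 2.
Answer: λ = -1/2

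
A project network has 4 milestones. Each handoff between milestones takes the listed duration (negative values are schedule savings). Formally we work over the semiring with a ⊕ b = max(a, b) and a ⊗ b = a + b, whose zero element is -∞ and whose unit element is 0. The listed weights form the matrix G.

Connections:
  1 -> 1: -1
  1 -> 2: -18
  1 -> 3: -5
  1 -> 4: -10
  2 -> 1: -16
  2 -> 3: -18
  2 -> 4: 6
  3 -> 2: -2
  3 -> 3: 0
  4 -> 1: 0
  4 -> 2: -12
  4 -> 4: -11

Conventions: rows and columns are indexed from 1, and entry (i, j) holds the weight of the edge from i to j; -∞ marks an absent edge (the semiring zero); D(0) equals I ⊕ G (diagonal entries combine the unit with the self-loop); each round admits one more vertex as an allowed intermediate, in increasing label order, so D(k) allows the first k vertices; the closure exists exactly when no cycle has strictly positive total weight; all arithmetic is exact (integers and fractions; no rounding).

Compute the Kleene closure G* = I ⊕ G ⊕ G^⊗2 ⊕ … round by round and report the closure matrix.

D(0):
  [0, -18, -5, -10]
  [-16, 0, -18, 6]
  [-∞, -2, 0, -∞]
  [0, -12, -∞, 0]
D(1):
  [0, -18, -5, -10]
  [-16, 0, -18, 6]
  [-∞, -2, 0, -∞]
  [0, -12, -5, 0]
D(2):
  [0, -18, -5, -10]
  [-16, 0, -18, 6]
  [-18, -2, 0, 4]
  [0, -12, -5, 0]
D(3):
  [0, -7, -5, -1]
  [-16, 0, -18, 6]
  [-18, -2, 0, 4]
  [0, -7, -5, 0]
D(4):
  [0, -7, -5, -1]
  [6, 0, 1, 6]
  [4, -2, 0, 4]
  [0, -7, -5, 0]
Answer: G* = [[0, -7, -5, -1], [6, 0, 1, 6], [4, -2, 0, 4], [0, -7, -5, 0]]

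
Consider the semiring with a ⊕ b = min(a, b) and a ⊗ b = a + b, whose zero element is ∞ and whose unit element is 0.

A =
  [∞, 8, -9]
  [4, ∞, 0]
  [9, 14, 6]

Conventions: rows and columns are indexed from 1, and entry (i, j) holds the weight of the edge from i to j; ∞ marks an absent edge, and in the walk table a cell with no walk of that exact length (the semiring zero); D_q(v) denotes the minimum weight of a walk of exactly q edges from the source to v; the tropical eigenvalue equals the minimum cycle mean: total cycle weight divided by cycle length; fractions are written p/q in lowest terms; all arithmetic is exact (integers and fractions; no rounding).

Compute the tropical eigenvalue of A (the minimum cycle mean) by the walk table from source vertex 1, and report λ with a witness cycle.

q=0: [0, ∞, ∞]
q=1: [∞, 8, -9]
q=2: [0, 5, -3]
q=3: [6, 8, -9]
Optimal cycle mean attained by: cycle 1->3->1, total (-9) + 9, length 2.
Answer: λ = 0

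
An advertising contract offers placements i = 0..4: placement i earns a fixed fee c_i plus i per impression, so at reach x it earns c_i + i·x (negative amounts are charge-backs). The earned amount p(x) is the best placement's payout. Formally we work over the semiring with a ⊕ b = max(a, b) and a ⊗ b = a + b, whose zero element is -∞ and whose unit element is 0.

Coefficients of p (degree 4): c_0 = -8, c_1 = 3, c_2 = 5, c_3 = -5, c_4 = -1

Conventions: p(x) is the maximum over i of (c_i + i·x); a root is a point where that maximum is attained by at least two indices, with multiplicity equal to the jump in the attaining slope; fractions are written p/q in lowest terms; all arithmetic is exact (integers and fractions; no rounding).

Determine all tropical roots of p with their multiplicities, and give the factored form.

hull edge (i=0, c=-8) to (i=1, c=3): slope 11, span 1
hull edge (i=1, c=3) to (i=2, c=5): slope 2, span 1
hull edge (i=2, c=5) to (i=4, c=-1): slope -3, span 2
Factored form: p(x) = -1 ⊗ (x ⊕ (-11)) ⊗ (x ⊕ (-2)) ⊗ (x ⊕ 3) ⊗ (x ⊕ 3)
Answer: roots = -11 (mult 1), -2 (mult 1), 3 (mult 2)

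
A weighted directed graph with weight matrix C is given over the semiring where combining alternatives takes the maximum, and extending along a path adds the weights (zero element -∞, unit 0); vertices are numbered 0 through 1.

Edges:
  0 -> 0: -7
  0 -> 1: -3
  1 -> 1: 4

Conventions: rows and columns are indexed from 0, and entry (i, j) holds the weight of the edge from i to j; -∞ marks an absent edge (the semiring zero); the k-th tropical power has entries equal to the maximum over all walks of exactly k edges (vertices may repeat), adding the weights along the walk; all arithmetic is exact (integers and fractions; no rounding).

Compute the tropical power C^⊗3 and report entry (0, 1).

C^⊗2:
  [-14, 1]
  [-∞, 8]
C^⊗3:
  [-21, 5]
  [-∞, 12]
Key observation: the optimum is the walk 0->1->1->1, with weight (-3) + 4 + 4 = 5.
Optimal value attained by: walk 0->1->1->1.
Answer: (C^⊗3)[0][1] = 5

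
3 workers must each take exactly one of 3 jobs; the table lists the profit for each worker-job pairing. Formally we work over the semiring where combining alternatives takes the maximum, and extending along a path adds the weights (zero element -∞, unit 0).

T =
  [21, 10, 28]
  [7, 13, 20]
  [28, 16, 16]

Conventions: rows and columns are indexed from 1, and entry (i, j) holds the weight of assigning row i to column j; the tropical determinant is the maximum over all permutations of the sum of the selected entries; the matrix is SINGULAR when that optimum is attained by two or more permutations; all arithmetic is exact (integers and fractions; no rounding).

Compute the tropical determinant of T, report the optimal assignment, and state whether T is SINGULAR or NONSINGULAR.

σ = (1, 2, 3): 21 + 13 + 16 = 50
σ = (1, 3, 2): 21 + 20 + 16 = 57
σ = (2, 1, 3): 10 + 7 + 16 = 33
σ = (2, 3, 1): 10 + 20 + 28 = 58
σ = (3, 1, 2): 28 + 7 + 16 = 51
σ = (3, 2, 1): 28 + 13 + 28 = 69
Optimal value attained by: σ = (3, 2, 1).
Answer: det⊕(T) = 69; verdict: NONSINGULAR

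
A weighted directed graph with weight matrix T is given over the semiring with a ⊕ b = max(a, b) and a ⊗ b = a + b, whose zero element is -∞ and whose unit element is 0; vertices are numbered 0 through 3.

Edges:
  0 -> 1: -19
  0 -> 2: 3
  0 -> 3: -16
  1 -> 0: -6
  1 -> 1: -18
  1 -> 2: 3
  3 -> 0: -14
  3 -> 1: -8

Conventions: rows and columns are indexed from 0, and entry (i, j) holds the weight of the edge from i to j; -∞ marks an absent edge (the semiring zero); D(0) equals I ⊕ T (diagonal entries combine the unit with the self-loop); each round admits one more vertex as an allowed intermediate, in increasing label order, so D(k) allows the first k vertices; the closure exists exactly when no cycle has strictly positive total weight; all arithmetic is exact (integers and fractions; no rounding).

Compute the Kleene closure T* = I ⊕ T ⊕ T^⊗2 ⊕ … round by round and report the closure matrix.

D(0):
  [0, -19, 3, -16]
  [-6, 0, 3, -∞]
  [-∞, -∞, 0, -∞]
  [-14, -8, -∞, 0]
D(1):
  [0, -19, 3, -16]
  [-6, 0, 3, -22]
  [-∞, -∞, 0, -∞]
  [-14, -8, -11, 0]
D(2):
  [0, -19, 3, -16]
  [-6, 0, 3, -22]
  [-∞, -∞, 0, -∞]
  [-14, -8, -5, 0]
D(3):
  [0, -19, 3, -16]
  [-6, 0, 3, -22]
  [-∞, -∞, 0, -∞]
  [-14, -8, -5, 0]
D(4):
  [0, -19, 3, -16]
  [-6, 0, 3, -22]
  [-∞, -∞, 0, -∞]
  [-14, -8, -5, 0]
Answer: T* = [[0, -19, 3, -16], [-6, 0, 3, -22], [-∞, -∞, 0, -∞], [-14, -8, -5, 0]]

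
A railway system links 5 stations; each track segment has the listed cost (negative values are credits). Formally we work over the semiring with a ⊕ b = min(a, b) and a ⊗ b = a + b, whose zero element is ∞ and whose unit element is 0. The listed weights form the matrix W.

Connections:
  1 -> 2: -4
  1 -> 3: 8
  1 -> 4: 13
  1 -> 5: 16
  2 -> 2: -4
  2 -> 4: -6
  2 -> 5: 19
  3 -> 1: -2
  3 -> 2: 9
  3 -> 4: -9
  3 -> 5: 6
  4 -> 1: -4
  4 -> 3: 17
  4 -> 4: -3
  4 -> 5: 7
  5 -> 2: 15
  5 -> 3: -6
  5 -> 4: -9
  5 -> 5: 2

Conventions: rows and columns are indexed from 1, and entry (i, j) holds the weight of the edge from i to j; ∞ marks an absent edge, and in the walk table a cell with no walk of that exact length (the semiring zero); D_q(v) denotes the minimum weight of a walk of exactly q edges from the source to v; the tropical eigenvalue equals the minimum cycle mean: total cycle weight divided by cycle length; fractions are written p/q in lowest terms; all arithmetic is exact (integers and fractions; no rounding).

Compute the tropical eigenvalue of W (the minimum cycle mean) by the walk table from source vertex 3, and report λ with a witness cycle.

q=0: [∞, ∞, 0, ∞, ∞]
q=1: [-2, 9, ∞, -9, 6]
q=2: [-13, -6, 0, -12, -2]
q=3: [-16, -17, -8, -15, -5]
q=4: [-19, -21, -11, -23, -8]
q=5: [-27, -25, -14, -27, -16]
Optimal cycle mean attained by: cycle 1->2->4->1, total (-4) + (-6) + (-4), length 3.
Answer: λ = -14/3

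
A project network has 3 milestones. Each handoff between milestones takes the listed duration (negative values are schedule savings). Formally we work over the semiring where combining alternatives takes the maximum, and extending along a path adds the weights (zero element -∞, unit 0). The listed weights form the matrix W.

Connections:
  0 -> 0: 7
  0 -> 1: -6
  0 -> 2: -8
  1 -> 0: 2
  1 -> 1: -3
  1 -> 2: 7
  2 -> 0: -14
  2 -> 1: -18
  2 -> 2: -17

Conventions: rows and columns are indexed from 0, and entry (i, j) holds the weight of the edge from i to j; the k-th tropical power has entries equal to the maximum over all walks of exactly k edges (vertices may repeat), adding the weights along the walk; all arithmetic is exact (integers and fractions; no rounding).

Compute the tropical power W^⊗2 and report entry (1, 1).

W^⊗2:
  [14, 1, 1]
  [9, -4, 4]
  [-7, -20, -11]
Key observation: the optimum is the walk 1->0->1, with weight 2 + (-6) = -4.
Optimal value attained by: walk 1->0->1.
Answer: (W^⊗2)[1][1] = -4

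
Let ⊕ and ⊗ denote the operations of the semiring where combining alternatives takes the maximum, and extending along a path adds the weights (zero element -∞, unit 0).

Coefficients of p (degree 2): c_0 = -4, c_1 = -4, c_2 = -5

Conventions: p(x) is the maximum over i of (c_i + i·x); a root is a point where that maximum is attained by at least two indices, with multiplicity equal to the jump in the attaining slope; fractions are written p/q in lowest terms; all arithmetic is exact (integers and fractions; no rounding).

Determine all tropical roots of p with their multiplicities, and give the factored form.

hull edge (i=0, c=-4) to (i=1, c=-4): slope 0, span 1
hull edge (i=1, c=-4) to (i=2, c=-5): slope -1, span 1
Factored form: p(x) = -5 ⊗ (x ⊕ 0) ⊗ (x ⊕ 1)
Answer: roots = 0 (mult 1), 1 (mult 1)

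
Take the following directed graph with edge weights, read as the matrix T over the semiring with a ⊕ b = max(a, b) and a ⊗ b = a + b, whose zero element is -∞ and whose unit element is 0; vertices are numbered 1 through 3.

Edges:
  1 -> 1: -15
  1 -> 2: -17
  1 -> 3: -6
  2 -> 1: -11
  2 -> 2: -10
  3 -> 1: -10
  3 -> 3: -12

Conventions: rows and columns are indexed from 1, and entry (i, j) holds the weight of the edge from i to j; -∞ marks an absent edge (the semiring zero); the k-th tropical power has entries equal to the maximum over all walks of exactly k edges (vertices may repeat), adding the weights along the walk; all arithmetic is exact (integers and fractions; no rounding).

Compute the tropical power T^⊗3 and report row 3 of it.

T^⊗2:
  [-16, -27, -18]
  [-21, -20, -17]
  [-22, -27, -16]
T^⊗3:
  [-28, -33, -22]
  [-27, -30, -27]
  [-26, -37, -28]
Answer: row 3 of T^⊗3 = [-26, -37, -28]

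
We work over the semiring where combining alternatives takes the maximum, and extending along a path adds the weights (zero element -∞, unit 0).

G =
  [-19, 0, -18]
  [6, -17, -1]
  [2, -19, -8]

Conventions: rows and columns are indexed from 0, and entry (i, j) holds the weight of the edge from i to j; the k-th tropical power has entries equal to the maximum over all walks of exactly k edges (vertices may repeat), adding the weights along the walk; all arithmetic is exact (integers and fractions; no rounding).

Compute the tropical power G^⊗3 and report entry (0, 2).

G^⊗2:
  [6, -17, -1]
  [1, 6, -9]
  [-6, 2, -16]
G^⊗3:
  [1, 6, -9]
  [12, 1, 5]
  [8, -6, 1]
Key observation: the optimum is the walk 0->1->2->2, with weight 0 + (-1) + (-8) = -9.
Optimal value attained by: walk 0->1->2->2.
Answer: (G^⊗3)[0][2] = -9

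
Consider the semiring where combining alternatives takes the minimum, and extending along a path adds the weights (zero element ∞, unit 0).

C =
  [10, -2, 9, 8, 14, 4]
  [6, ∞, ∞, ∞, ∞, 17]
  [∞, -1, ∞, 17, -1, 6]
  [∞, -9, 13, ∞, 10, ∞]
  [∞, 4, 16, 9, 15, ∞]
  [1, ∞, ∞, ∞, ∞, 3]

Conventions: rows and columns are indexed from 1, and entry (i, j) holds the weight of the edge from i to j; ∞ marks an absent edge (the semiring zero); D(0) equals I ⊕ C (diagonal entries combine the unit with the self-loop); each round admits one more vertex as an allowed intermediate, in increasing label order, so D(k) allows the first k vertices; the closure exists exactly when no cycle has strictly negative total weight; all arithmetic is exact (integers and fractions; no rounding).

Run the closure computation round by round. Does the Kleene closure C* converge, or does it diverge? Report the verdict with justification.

D(0):
  [0, -2, 9, 8, 14, 4]
  [6, 0, ∞, ∞, ∞, 17]
  [∞, -1, 0, 17, -1, 6]
  [∞, -9, 13, 0, 10, ∞]
  [∞, 4, 16, 9, 0, ∞]
  [1, ∞, ∞, ∞, ∞, 0]
D(1):
  [0, -2, 9, 8, 14, 4]
  [6, 0, 15, 14, 20, 10]
  [∞, -1, 0, 17, -1, 6]
  [∞, -9, 13, 0, 10, ∞]
  [∞, 4, 16, 9, 0, ∞]
  [1, -1, 10, 9, 15, 0]
D(2):
  [0, -2, 9, 8, 14, 4]
  [6, 0, 15, 14, 20, 10]
  [5, -1, 0, 13, -1, 6]
  [-3, -9, 6, 0, 10, 1]
  [10, 4, 16, 9, 0, 14]
  [1, -1, 10, 9, 15, 0]
D(3):
  [0, -2, 9, 8, 8, 4]
  [6, 0, 15, 14, 14, 10]
  [5, -1, 0, 13, -1, 6]
  [-3, -9, 6, 0, 5, 1]
  [10, 4, 16, 9, 0, 14]
  [1, -1, 10, 9, 9, 0]
D(4):
  [0, -2, 9, 8, 8, 4]
  [6, 0, 15, 14, 14, 10]
  [5, -1, 0, 13, -1, 6]
  [-3, -9, 6, 0, 5, 1]
  [6, 0, 15, 9, 0, 10]
  [1, -1, 10, 9, 9, 0]
D(5):
  [0, -2, 9, 8, 8, 4]
  [6, 0, 15, 14, 14, 10]
  [5, -1, 0, 8, -1, 6]
  [-3, -9, 6, 0, 5, 1]
  [6, 0, 15, 9, 0, 10]
  [1, -1, 10, 9, 9, 0]
D(6):
  [0, -2, 9, 8, 8, 4]
  [6, 0, 15, 14, 14, 10]
  [5, -1, 0, 8, -1, 6]
  [-3, -9, 6, 0, 5, 1]
  [6, 0, 15, 9, 0, 10]
  [1, -1, 10, 9, 9, 0]
Key observation: every diagonal entry stays at the unit through all rounds, so no improving cycle exists.
Answer: CONVERGES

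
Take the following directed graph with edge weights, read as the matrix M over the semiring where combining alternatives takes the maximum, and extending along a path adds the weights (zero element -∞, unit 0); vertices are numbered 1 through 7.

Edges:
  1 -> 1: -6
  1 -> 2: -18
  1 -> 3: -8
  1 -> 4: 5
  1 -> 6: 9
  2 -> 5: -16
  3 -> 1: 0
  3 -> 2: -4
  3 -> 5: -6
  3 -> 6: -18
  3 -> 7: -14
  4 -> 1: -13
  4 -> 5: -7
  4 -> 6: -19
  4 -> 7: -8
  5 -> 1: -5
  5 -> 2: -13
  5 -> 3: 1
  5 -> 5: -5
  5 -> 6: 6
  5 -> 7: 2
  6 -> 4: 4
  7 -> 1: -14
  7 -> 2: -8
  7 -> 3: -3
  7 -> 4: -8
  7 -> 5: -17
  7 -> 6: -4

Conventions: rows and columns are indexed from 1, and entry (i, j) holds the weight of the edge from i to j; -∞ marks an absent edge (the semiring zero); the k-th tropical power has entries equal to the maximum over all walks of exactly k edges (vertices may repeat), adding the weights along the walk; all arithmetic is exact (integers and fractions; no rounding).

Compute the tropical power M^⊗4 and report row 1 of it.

M^⊗2:
  [-8, -12, -14, 13, -2, 3, -3]
  [-21, -29, -15, -∞, -21, -10, -14]
  [-6, -18, -5, 5, -11, 9, -4]
  [-12, -16, -6, -8, -12, -1, -5]
  [1, -3, -1, 10, -5, 4, -3]
  [-9, -∞, -∞, -∞, -3, -15, -4]
  [-3, -7, -16, 0, -9, -5, -15]
M^⊗3:
  [0, -11, -1, 7, 6, 4, 5]
  [-15, -19, -17, -6, -21, -12, -19]
  [-5, -9, -7, 13, -2, 3, -3]
  [-6, -10, -8, 3, -12, -3, -10]
  [-1, -5, -4, 8, 3, 10, 2]
  [-8, -12, -2, -4, -8, 3, -1]
  [-9, -20, -8, 2, -7, 6, -7]
M^⊗4:
  [1, -3, 7, 8, 1, 12, 8]
  [-17, -21, -20, -8, -13, -6, -14]
  [0, -11, -1, 7, 6, 4, 5]
  [-8, -12, -11, 1, -4, 3, -5]
  [-2, -6, 4, 14, 1, 9, 5]
  [-2, -6, -4, 7, -8, 1, -6]
  [-8, -12, -6, 10, -5, 0, -5]
Answer: row 1 of M^⊗4 = [1, -3, 7, 8, 1, 12, 8]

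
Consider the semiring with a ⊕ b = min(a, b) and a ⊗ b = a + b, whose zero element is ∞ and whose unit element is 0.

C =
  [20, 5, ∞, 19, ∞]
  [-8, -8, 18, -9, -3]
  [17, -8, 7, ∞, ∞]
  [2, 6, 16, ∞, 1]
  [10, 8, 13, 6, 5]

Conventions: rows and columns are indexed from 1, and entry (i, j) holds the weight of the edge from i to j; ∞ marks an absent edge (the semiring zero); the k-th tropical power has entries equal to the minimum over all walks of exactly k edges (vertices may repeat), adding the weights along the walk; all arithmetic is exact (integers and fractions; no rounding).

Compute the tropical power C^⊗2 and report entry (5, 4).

C^⊗2:
  [-3, -3, 23, -4, 2]
  [-16, -16, 7, -17, -11]
  [-16, -16, 10, -17, -11]
  [-2, -2, 14, -3, 3]
  [0, 0, 18, -1, 5]
Key observation: the optimum is the walk 5->2->4, with weight 8 + (-9) = -1.
Optimal value attained by: walk 5->2->4.
Answer: (C^⊗2)[5][4] = -1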